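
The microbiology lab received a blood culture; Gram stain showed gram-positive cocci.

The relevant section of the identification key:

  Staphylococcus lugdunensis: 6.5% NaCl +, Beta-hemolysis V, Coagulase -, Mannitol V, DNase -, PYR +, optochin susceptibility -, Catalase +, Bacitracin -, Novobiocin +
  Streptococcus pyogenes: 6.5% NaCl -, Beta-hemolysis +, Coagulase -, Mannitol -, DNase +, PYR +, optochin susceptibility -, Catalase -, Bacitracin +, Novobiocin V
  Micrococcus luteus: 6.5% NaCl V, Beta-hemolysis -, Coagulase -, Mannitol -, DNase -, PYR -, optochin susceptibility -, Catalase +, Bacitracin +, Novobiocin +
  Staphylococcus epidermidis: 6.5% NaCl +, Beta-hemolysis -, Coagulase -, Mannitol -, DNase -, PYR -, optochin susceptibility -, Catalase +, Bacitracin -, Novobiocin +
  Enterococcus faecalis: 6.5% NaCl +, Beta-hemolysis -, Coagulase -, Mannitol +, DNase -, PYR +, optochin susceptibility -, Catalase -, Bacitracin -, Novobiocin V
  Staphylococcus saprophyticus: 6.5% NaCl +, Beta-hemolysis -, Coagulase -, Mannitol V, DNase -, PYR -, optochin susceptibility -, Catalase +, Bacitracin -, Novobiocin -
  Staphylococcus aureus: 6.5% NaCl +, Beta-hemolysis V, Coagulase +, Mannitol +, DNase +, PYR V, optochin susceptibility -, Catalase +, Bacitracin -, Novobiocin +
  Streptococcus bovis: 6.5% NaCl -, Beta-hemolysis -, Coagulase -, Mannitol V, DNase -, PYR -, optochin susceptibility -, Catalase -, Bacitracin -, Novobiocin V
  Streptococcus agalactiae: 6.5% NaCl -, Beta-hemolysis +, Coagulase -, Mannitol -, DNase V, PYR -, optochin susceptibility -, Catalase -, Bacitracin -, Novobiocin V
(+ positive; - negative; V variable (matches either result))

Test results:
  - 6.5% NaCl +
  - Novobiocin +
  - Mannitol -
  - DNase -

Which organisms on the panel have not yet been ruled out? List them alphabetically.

Micrococcus luteus, Staphylococcus epidermidis, Staphylococcus lugdunensis

Mannitol -: excludes Enterococcus faecalis, Staphylococcus aureus — 7 left.
Novobiocin +: excludes Staphylococcus saprophyticus — 6 left.
DNase -: excludes Streptococcus pyogenes — 5 left.
6.5% NaCl +: excludes Streptococcus bovis, Streptococcus agalactiae — 3 left.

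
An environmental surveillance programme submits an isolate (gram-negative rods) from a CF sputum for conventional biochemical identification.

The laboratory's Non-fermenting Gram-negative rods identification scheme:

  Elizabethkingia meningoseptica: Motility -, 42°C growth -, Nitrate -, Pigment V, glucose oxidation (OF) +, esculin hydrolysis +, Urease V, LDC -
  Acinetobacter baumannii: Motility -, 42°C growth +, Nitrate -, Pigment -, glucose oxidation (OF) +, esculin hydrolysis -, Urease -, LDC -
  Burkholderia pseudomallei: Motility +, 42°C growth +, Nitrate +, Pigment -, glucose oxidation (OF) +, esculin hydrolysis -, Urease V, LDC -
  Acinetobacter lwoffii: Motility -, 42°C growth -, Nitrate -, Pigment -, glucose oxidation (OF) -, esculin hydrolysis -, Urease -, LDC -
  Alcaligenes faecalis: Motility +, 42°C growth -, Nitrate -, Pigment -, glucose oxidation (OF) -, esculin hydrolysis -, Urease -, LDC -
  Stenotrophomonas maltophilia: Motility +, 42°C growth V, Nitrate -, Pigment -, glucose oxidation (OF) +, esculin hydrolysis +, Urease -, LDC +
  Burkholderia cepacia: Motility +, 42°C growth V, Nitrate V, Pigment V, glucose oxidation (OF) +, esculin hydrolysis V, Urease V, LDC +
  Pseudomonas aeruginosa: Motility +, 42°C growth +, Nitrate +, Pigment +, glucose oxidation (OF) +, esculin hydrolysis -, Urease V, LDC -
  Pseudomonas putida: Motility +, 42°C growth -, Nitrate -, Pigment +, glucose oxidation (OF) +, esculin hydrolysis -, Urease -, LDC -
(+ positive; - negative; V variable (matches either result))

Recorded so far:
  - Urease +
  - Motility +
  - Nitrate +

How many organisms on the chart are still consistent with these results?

Nitrate +: excludes 6 organisms — 3 left.
Urease +: all 3 remaining candidates are consistent.
Motility +: all 3 remaining candidates are consistent.
Still consistent: Burkholderia cepacia, Burkholderia pseudomallei, Pseudomonas aeruginosa.

3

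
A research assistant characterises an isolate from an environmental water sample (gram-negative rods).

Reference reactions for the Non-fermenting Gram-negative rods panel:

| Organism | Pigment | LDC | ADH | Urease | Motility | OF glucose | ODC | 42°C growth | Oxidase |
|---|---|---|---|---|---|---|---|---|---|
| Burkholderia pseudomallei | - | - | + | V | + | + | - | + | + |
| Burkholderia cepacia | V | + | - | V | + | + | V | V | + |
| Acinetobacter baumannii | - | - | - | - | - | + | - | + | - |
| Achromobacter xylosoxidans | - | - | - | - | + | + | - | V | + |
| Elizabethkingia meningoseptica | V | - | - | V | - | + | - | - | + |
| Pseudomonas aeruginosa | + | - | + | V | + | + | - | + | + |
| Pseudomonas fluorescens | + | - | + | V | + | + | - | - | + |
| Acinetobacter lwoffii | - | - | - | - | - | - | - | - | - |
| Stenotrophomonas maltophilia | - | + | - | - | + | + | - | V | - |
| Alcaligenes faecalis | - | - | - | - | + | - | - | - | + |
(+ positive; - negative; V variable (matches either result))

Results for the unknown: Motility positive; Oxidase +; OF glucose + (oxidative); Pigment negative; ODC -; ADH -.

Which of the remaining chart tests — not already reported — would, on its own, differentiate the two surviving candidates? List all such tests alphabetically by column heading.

LDC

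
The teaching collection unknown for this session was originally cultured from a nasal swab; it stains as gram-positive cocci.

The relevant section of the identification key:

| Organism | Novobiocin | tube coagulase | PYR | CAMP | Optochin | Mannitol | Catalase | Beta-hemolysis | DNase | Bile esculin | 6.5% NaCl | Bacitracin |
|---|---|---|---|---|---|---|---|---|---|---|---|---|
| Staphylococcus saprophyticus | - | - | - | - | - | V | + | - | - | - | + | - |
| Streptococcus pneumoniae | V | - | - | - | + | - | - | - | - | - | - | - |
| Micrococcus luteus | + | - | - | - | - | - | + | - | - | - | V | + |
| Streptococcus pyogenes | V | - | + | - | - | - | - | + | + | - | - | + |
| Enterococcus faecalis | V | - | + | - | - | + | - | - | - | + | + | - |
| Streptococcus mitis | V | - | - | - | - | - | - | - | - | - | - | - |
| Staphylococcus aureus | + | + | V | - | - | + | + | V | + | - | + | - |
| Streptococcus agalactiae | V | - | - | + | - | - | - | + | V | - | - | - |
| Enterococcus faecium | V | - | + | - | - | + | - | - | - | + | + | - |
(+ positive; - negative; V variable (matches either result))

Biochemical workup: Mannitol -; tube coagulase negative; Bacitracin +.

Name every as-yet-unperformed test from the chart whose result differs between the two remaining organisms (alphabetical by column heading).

tube coagulase -: excludes Staphylococcus aureus — 8 left.
Bacitracin +: excludes 6 organisms — 2 left.
Mannitol -: all 2 remaining candidates are consistent.
Two candidates remain: Micrococcus luteus and Streptococcus pyogenes.
  Novobiocin: + vs V — variable for at least one, does not separate.
  PYR: Micrococcus luteus -, Streptococcus pyogenes + — discriminates.
  CAMP: - vs - — same for both, does not separate.
  Optochin: - vs - — same for both, does not separate.
  Catalase: Micrococcus luteus +, Streptococcus pyogenes - — discriminates.
  Beta-hemolysis: Micrococcus luteus -, Streptococcus pyogenes + — discriminates.
  DNase: Micrococcus luteus -, Streptococcus pyogenes + — discriminates.
  Bile esculin: - vs - — same for both, does not separate.
  6.5% NaCl: V vs - — variable for at least one, does not separate.

Beta-hemolysis, Catalase, DNase, PYR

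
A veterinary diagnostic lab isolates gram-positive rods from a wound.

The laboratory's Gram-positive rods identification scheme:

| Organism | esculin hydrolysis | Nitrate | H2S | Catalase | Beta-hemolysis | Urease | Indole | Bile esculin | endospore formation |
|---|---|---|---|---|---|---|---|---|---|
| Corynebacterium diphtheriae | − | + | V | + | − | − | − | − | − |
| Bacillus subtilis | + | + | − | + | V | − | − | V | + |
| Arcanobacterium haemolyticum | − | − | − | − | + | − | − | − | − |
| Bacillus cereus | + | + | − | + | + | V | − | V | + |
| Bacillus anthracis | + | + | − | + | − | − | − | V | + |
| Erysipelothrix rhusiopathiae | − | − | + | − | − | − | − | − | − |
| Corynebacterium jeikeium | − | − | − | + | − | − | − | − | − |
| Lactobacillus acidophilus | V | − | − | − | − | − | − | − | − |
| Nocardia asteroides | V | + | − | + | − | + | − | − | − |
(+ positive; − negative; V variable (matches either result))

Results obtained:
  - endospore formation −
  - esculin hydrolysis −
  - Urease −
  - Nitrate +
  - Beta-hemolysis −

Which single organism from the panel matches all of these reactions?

Corynebacterium diphtheriae

Beta-hemolysis −: excludes Arcanobacterium haemolyticum, Bacillus cereus — 7 left.
Urease −: excludes Nocardia asteroides — 6 left.
endospore formation −: excludes Bacillus subtilis, Bacillus anthracis — 4 left.
Nitrate +: excludes Erysipelothrix rhusiopathiae, Corynebacterium jeikeium, Lactobacillus acidophilus — 1 left.
esculin hydrolysis −: the one remaining candidate is consistent.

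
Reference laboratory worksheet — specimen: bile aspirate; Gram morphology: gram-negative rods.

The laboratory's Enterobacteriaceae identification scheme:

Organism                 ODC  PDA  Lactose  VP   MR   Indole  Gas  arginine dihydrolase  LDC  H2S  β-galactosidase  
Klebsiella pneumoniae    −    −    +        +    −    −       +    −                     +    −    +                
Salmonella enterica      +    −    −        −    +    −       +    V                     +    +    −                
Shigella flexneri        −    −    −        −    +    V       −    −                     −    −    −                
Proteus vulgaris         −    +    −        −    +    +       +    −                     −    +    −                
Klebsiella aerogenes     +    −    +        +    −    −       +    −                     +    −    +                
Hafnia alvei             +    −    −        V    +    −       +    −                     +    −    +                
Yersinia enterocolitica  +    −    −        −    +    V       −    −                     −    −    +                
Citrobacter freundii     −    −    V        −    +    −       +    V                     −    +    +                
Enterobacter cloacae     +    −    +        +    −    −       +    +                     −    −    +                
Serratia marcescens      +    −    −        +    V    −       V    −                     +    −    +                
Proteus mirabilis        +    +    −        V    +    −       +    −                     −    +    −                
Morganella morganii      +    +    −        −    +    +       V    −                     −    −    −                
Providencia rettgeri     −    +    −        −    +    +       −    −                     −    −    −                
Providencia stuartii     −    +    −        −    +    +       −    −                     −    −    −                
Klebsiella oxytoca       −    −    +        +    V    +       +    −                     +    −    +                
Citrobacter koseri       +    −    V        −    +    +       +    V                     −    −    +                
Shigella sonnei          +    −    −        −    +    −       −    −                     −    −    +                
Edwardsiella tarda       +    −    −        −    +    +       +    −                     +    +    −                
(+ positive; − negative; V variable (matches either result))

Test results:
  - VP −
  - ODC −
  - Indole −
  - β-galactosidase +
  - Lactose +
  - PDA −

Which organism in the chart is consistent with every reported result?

ODC −: excludes 11 organisms — 7 left.
β-galactosidase +: excludes Shigella flexneri, Proteus vulgaris, Providencia rettgeri, Providencia stuartii — 3 left.
Indole −: excludes Klebsiella oxytoca — 2 left.
Lactose +: all 2 remaining candidates are consistent.
PDA −: all 2 remaining candidates are consistent.
VP −: excludes Klebsiella pneumoniae — 1 left.

Citrobacter freundii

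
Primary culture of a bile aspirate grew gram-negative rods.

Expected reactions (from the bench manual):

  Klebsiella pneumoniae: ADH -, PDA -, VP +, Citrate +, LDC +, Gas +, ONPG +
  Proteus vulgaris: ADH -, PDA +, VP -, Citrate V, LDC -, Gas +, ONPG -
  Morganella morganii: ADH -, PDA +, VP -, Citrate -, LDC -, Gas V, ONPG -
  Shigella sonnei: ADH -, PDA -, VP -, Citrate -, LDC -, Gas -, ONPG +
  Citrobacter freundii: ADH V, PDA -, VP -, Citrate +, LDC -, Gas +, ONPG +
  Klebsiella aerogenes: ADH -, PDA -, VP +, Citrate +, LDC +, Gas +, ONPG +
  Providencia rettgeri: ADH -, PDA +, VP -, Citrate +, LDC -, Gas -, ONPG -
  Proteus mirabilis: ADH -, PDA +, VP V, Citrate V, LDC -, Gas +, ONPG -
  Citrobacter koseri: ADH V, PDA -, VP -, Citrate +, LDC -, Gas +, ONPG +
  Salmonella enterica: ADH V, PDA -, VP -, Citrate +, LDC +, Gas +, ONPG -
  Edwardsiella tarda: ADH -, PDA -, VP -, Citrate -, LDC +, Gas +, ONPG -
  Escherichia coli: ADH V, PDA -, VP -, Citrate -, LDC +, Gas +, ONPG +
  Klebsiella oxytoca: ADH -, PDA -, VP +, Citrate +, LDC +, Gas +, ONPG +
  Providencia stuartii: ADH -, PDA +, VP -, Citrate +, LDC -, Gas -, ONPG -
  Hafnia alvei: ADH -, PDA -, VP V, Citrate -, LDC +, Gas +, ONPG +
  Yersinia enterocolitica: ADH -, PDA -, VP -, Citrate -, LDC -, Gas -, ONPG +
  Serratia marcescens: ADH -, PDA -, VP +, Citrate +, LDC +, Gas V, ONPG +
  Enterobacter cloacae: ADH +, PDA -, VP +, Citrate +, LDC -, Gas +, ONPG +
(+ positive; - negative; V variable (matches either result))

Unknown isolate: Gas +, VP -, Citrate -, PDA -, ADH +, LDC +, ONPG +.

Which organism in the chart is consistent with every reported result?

Escherichia coli

ADH +: excludes 13 organisms — 5 left.
Gas +: all 5 remaining candidates are consistent.
VP -: excludes Enterobacter cloacae — 4 left.
ONPG +: excludes Salmonella enterica — 3 left.
PDA -: all 3 remaining candidates are consistent.
LDC +: excludes Citrobacter freundii, Citrobacter koseri — 1 left.
Citrate -: the one remaining candidate is consistent.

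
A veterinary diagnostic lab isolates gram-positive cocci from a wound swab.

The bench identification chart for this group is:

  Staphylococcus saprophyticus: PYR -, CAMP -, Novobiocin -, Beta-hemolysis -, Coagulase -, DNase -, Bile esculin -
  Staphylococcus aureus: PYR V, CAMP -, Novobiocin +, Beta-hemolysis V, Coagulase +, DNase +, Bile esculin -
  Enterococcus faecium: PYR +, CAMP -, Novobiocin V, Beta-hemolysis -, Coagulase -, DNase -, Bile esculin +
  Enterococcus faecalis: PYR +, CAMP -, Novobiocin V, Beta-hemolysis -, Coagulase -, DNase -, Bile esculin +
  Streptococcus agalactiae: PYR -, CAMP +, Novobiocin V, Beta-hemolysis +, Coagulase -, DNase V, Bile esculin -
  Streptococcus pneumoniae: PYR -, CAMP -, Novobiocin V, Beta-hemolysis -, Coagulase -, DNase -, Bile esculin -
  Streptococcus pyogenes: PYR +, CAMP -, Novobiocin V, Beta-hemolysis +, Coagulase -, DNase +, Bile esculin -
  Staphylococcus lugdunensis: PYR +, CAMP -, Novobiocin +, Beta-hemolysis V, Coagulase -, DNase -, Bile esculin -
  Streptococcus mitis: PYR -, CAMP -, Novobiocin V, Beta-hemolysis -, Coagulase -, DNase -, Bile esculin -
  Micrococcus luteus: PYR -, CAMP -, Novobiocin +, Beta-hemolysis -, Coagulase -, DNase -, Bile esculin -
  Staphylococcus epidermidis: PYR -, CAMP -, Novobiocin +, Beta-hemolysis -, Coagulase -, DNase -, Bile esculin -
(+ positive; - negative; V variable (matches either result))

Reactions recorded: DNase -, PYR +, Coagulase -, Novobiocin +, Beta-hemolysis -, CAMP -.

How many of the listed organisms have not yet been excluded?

3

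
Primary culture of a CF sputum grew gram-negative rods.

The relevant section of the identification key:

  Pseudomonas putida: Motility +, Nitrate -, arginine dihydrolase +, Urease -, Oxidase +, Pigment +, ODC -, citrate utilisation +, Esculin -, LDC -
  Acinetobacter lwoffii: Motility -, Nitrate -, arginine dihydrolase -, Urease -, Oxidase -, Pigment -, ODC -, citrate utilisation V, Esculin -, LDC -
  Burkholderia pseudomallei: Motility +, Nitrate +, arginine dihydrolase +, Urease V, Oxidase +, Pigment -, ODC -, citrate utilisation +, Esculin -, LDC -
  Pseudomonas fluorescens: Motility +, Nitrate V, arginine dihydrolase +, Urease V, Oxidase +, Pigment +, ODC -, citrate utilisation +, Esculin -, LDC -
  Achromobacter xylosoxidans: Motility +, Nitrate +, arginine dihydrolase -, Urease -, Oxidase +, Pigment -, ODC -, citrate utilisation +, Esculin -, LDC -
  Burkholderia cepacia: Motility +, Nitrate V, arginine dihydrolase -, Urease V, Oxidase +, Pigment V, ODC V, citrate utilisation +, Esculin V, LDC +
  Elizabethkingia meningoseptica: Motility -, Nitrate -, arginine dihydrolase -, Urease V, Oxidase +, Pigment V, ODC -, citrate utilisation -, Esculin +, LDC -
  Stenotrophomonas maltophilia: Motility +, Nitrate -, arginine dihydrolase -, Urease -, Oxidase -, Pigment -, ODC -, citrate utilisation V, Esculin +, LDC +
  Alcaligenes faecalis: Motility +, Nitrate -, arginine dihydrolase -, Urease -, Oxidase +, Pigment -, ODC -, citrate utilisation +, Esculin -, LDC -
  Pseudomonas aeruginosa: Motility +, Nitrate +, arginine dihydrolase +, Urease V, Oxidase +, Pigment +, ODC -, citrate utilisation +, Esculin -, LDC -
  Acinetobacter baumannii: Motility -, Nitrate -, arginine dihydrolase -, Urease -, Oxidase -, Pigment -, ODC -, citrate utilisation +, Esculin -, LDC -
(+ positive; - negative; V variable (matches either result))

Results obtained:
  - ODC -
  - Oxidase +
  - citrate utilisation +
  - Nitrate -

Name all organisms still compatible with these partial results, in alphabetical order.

Alcaligenes faecalis, Burkholderia cepacia, Pseudomonas fluorescens, Pseudomonas putida

citrate utilisation +: excludes Elizabethkingia meningoseptica — 10 left.
ODC -: all 10 remaining candidates are consistent.
Oxidase +: excludes Acinetobacter lwoffii, Stenotrophomonas maltophilia, Acinetobacter baumannii — 7 left.
Nitrate -: excludes Burkholderia pseudomallei, Achromobacter xylosoxidans, Pseudomonas aeruginosa — 4 left.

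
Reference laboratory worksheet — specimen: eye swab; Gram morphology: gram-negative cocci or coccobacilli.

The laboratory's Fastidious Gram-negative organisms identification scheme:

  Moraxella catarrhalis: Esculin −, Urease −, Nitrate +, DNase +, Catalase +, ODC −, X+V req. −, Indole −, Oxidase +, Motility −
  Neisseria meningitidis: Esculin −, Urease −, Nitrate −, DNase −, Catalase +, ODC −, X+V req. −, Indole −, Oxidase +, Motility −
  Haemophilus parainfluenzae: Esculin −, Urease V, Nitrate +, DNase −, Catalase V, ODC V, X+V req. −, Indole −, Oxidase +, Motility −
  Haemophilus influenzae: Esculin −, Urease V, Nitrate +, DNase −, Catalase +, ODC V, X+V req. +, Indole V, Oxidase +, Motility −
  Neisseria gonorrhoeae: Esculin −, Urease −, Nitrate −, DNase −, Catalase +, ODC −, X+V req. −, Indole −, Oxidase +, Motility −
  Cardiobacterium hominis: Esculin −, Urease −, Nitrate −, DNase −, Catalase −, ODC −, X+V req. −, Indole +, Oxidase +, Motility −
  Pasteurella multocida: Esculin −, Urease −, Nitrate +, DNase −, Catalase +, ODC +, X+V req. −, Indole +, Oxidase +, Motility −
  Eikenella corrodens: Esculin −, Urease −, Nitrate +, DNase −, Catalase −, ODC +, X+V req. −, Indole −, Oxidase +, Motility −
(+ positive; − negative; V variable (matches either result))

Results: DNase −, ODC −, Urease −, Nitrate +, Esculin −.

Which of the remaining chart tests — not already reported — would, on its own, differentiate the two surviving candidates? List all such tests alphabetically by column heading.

Esculin −: all 8 remaining candidates are consistent.
Nitrate +: excludes Neisseria meningitidis, Neisseria gonorrhoeae, Cardiobacterium hominis — 5 left.
DNase −: excludes Moraxella catarrhalis — 4 left.
Urease −: all 4 remaining candidates are consistent.
ODC −: excludes Pasteurella multocida, Eikenella corrodens — 2 left.
Two candidates remain: Haemophilus influenzae and Haemophilus parainfluenzae.
  Catalase: + vs V — variable for at least one, does not separate.
  X+V req.: Haemophilus influenzae +, Haemophilus parainfluenzae − — discriminates.
  Indole: V vs − — variable for at least one, does not separate.
  Oxidase: + vs + — same for both, does not separate.
  Motility: − vs − — same for both, does not separate.

X+V req.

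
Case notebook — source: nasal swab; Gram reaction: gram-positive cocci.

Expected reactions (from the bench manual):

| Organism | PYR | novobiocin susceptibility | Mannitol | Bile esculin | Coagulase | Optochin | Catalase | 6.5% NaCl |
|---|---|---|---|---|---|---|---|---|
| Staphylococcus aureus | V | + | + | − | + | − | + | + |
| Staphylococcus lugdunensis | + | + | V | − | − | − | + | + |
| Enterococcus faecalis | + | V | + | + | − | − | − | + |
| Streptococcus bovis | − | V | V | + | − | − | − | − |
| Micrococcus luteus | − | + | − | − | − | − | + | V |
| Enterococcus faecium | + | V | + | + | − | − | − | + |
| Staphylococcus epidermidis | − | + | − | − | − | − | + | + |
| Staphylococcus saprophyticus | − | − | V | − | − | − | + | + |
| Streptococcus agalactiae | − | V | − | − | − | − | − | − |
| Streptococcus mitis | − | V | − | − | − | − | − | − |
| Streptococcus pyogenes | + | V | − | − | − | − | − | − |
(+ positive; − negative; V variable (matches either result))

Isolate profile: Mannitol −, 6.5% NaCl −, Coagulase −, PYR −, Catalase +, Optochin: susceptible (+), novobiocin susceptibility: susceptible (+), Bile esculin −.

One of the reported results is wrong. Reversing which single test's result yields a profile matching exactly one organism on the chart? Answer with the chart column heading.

As reported, no row in the chart matches all 8 reactions.
Reversing novobiocin susceptibility → still no organism matches.
Reversing Bile esculin → still no organism matches.
Reversing Coagulase → still no organism matches.
Reversing PYR → still no organism matches.
Reversing Catalase → still no organism matches.
Reversing Mannitol → still no organism matches.
Reversing Optochin (to −) → unique match: Micrococcus luteus.
Reversing 6.5% NaCl → still no organism matches.

Optochin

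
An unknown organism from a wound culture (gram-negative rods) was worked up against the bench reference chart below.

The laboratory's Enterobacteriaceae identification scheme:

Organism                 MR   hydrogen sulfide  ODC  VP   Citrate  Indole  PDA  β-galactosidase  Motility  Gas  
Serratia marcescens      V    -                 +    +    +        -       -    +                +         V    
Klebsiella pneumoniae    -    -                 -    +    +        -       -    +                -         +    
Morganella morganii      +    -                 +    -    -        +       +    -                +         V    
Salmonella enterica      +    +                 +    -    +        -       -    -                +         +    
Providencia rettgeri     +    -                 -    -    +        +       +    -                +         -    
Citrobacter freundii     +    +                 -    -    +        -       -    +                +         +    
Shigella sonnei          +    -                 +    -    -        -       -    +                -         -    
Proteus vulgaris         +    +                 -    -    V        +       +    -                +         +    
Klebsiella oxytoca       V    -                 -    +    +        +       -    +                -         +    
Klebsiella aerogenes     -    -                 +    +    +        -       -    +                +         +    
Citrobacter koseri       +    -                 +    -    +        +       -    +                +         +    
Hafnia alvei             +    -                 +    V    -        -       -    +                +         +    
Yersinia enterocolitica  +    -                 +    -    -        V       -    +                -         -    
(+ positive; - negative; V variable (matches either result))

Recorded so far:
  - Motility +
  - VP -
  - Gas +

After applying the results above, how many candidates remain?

6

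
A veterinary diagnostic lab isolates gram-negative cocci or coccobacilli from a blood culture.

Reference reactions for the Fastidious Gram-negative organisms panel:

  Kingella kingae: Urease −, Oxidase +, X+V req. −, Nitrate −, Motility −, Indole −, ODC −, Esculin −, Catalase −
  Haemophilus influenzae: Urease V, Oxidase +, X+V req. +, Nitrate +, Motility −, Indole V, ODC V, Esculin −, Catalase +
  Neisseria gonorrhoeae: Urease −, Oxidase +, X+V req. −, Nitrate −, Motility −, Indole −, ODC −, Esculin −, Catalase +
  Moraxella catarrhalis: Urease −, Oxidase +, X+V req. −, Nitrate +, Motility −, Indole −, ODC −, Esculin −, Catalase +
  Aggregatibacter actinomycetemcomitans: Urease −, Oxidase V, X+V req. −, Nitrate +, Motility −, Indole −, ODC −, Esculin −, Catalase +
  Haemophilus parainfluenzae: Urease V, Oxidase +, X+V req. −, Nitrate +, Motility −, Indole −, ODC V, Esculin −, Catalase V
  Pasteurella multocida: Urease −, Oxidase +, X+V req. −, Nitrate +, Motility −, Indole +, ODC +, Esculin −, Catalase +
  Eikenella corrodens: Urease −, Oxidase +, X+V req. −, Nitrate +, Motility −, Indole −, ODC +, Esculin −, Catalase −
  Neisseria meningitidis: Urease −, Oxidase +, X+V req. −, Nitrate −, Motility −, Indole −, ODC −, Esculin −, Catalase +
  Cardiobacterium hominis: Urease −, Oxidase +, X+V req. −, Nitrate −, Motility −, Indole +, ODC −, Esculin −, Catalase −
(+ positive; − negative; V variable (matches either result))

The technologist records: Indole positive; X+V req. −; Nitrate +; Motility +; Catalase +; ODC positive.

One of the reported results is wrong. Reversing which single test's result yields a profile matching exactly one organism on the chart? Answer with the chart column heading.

Motility

As reported, no row in the chart matches all 6 reactions.
Reversing X+V req. → still no organism matches.
Reversing Catalase → still no organism matches.
Reversing Nitrate → still no organism matches.
Reversing Motility (to −) → unique match: Pasteurella multocida.
Reversing ODC → still no organism matches.
Reversing Indole → still no organism matches.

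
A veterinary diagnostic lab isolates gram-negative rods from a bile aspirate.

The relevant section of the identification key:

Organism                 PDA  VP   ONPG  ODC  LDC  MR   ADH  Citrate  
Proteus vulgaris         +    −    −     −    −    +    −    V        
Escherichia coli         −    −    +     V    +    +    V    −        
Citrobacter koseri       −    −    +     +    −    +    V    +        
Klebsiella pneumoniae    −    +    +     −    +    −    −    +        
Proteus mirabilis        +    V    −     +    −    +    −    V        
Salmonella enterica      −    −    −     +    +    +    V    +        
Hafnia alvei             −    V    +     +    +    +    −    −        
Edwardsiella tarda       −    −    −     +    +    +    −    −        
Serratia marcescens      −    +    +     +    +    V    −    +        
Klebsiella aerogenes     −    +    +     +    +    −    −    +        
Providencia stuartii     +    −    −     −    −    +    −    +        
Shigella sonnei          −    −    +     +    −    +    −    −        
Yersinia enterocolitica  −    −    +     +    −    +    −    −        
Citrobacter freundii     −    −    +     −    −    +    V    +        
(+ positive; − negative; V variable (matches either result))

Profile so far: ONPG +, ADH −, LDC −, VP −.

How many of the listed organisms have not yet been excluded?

4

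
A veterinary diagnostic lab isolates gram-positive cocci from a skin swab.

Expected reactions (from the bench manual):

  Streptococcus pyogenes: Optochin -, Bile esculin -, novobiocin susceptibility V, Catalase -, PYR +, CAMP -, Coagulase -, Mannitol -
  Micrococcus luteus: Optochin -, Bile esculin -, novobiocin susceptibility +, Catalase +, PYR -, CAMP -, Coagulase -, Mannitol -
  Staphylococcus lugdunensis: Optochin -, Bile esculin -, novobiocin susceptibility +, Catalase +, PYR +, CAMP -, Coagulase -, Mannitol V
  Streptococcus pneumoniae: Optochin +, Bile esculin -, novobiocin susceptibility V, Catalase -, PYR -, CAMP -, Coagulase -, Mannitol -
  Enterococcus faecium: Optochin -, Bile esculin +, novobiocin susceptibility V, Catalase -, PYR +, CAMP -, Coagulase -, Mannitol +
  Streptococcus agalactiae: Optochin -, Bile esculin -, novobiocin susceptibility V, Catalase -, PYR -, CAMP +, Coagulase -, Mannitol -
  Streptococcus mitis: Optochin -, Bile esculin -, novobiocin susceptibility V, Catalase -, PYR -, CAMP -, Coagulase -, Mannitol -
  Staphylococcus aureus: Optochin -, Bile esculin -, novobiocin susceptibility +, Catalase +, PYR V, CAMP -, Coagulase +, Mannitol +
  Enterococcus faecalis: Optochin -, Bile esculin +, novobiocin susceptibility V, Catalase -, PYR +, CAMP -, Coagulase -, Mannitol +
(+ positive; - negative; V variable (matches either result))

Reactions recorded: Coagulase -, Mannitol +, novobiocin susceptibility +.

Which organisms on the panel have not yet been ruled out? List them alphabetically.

Coagulase -: excludes Staphylococcus aureus — 8 left.
Mannitol +: excludes 5 organisms — 3 left.
novobiocin susceptibility +: all 3 remaining candidates are consistent.

Enterococcus faecalis, Enterococcus faecium, Staphylococcus lugdunensis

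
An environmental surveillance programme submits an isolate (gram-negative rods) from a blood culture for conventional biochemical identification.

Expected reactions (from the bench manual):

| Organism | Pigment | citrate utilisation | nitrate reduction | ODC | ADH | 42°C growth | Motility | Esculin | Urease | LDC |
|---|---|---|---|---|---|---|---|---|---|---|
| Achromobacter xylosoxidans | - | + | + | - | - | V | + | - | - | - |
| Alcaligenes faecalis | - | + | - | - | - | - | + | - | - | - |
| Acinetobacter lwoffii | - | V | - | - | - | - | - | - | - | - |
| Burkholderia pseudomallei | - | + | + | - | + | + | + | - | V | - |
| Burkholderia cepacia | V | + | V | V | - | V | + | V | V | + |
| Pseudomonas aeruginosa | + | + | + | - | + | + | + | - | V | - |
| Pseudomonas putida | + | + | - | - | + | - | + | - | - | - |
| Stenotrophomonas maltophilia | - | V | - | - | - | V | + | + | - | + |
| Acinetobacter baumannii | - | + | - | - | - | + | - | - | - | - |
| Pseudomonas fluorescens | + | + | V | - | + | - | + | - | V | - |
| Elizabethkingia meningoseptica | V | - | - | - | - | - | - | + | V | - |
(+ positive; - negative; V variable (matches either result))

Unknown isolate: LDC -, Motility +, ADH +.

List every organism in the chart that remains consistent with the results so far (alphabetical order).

Burkholderia pseudomallei, Pseudomonas aeruginosa, Pseudomonas fluorescens, Pseudomonas putida

ADH +: excludes 7 organisms — 4 left.
Motility +: all 4 remaining candidates are consistent.
LDC -: all 4 remaining candidates are consistent.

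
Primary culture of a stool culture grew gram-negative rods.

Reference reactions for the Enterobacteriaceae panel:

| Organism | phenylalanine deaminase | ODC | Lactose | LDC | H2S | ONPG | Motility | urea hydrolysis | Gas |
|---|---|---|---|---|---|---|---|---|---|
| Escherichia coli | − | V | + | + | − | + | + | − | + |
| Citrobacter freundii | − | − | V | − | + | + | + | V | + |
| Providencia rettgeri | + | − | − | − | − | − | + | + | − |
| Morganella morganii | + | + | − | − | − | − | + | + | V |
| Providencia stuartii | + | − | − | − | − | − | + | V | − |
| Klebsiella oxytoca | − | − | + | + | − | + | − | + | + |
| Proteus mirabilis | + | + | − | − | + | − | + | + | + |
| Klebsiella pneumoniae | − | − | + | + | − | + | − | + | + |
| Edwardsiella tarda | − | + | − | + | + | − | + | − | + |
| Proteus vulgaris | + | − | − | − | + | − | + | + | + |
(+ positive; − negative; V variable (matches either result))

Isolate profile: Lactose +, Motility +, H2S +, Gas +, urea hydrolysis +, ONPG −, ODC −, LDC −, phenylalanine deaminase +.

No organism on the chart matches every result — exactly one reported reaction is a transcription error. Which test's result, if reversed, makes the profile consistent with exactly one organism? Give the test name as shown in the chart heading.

As reported, no row in the chart matches all 9 reactions.
Reversing Gas → still no organism matches.
Reversing ODC → still no organism matches.
Reversing ONPG → still no organism matches.
Reversing phenylalanine deaminase → still no organism matches.
Reversing urea hydrolysis → still no organism matches.
Reversing LDC → still no organism matches.
Reversing Motility → still no organism matches.
Reversing Lactose (to −) → unique match: Proteus vulgaris.
Reversing H2S → still no organism matches.

Lactose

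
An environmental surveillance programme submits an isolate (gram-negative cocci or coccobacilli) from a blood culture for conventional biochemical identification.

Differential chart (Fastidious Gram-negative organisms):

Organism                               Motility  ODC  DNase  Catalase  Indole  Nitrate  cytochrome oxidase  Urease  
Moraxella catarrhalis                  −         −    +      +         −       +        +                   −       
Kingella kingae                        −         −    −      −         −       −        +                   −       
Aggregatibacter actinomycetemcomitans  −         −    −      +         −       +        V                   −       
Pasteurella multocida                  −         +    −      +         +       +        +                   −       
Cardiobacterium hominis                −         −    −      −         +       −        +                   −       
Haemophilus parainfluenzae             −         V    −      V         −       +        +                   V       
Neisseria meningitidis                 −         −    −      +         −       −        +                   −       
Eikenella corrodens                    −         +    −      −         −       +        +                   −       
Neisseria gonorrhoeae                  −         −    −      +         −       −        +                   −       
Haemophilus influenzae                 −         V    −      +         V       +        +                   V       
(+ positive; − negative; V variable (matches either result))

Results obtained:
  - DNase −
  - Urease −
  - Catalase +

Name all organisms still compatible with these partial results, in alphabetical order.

DNase −: excludes Moraxella catarrhalis — 9 left.
Catalase +: excludes Kingella kingae, Cardiobacterium hominis, Eikenella corrodens — 6 left.
Urease −: all 6 remaining candidates are consistent.

Aggregatibacter actinomycetemcomitans, Haemophilus influenzae, Haemophilus parainfluenzae, Neisseria gonorrhoeae, Neisseria meningitidis, Pasteurella multocida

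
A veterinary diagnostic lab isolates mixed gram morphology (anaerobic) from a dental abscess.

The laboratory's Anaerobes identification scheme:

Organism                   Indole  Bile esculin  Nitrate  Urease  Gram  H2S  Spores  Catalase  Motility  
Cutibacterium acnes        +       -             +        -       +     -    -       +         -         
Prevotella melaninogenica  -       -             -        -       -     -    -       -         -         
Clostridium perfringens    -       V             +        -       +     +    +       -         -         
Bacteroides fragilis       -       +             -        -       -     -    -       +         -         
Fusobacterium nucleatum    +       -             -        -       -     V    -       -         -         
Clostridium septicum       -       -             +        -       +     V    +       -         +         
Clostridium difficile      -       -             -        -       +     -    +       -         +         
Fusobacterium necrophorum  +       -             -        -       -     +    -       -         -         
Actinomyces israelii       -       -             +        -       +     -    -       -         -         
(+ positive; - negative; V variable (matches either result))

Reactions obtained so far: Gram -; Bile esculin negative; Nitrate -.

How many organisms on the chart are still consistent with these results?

3

Nitrate -: excludes Cutibacterium acnes, Clostridium perfringens, Clostridium septicum, Actinomyces israelii — 5 left.
Gram -: excludes Clostridium difficile — 4 left.
Bile esculin -: excludes Bacteroides fragilis — 3 left.
Still consistent: Fusobacterium necrophorum, Fusobacterium nucleatum, Prevotella melaninogenica.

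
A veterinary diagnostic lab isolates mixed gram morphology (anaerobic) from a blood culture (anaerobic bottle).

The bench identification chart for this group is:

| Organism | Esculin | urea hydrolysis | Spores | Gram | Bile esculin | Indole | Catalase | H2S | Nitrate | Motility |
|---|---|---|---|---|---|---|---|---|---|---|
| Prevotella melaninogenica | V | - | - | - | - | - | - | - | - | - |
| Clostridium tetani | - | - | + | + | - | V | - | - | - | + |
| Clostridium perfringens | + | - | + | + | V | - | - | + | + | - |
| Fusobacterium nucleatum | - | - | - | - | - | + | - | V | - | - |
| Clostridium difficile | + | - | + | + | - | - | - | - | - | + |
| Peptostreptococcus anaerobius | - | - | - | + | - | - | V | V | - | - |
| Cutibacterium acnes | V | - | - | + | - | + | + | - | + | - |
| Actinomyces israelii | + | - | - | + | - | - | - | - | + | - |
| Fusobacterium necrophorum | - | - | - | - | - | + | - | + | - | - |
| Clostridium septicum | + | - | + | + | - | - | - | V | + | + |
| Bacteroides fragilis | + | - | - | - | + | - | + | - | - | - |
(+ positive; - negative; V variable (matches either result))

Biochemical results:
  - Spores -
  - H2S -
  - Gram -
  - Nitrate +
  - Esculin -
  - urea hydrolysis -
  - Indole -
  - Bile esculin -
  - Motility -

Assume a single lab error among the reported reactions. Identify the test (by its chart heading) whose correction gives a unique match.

Nitrate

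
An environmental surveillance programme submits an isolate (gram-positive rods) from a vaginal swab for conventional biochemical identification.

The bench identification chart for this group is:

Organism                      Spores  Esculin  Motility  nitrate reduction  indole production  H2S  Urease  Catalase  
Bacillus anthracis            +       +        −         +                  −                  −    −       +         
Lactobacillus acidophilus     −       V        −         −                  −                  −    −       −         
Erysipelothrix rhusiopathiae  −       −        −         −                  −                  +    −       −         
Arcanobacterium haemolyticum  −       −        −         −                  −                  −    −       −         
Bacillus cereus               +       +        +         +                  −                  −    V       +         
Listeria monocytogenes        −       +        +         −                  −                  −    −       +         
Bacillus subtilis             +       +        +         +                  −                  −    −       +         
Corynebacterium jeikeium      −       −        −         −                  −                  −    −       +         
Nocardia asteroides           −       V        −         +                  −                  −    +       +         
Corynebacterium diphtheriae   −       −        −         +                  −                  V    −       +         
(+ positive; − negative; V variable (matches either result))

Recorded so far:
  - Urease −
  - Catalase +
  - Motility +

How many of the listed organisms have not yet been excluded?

3

Motility +: excludes 7 organisms — 3 left.
Urease −: all 3 remaining candidates are consistent.
Catalase +: all 3 remaining candidates are consistent.
Still consistent: Bacillus cereus, Bacillus subtilis, Listeria monocytogenes.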